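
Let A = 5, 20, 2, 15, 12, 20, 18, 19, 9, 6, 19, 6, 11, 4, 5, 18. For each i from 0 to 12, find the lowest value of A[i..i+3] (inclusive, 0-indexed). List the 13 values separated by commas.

(5, 20, 2, 15) → min 2
(20, 2, 15, 12) → min 2
(2, 15, 12, 20) → min 2
(15, 12, 20, 18) → min 12
(12, 20, 18, 19) → min 12
(20, 18, 19, 9) → min 9
(18, 19, 9, 6) → min 6
(19, 9, 6, 19) → min 6
(9, 6, 19, 6) → min 6
(6, 19, 6, 11) → min 6
(19, 6, 11, 4) → min 4
(6, 11, 4, 5) → min 4
(11, 4, 5, 18) → min 4

2, 2, 2, 12, 12, 9, 6, 6, 6, 6, 4, 4, 4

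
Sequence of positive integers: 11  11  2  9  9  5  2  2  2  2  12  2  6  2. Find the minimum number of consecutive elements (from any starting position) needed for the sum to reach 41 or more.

5

add 11: running sum 11 < 41
add 11: running sum 22 < 41
add 2: running sum 24 < 41
add 9: running sum 33 < 41
end 4: [11, 11, 2, 9, 9] sum 42, len 5
end 5: [11, 11, 2, 9, 9, 5] sum 47, len 6
end 6: [11, 11, 2, 9, 9, 5, 2] sum 49, len 7
end 7: [11, 11, 2, 9, 9, 5, 2, 2] sum 51, len 8
end 8: [11, 2, 9, 9, 5, 2, 2, 2] sum 42, len 8
end 9: [11, 2, 9, 9, 5, 2, 2, 2, 2] sum 44, len 9
end 10: [9, 9, 5, 2, 2, 2, 2, 12] sum 43, len 8
end 11: [9, 9, 5, 2, 2, 2, 2, 12, 2] sum 45, len 9
end 12: [9, 5, 2, 2, 2, 2, 12, 2, 6] sum 42, len 9
end 13: [9, 5, 2, 2, 2, 2, 12, 2, 6, 2] sum 44, len 10
Shortest qualifying length: 5.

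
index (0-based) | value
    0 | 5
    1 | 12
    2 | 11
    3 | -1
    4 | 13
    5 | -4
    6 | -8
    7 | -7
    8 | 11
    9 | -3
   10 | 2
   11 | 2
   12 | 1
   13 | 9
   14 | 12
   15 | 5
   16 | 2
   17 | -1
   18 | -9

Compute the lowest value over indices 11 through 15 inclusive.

1

Elements at indices 11..15: 2, 1, 9, 12, 5
min(2, 1, 9, 12, 5) = 1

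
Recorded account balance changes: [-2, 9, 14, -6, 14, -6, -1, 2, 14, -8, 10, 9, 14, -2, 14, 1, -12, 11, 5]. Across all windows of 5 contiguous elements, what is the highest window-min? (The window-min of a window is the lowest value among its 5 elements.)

Each size-5 window and its min:
(-2, 9, 14, -6, 14) → min -6
(9, 14, -6, 14, -6) → min -6
(14, -6, 14, -6, -1) → min -6
(-6, 14, -6, -1, 2) → min -6
(14, -6, -1, 2, 14) → min -6
(-6, -1, 2, 14, -8) → min -8
(-1, 2, 14, -8, 10) → min -8
(2, 14, -8, 10, 9) → min -8
(14, -8, 10, 9, 14) → min -8
(-8, 10, 9, 14, -2) → min -8
(10, 9, 14, -2, 14) → min -2
(9, 14, -2, 14, 1) → min -2
(14, -2, 14, 1, -12) → min -12
(-2, 14, 1, -12, 11) → min -12
(14, 1, -12, 11, 5) → min -12
Highest of these is -2.

-2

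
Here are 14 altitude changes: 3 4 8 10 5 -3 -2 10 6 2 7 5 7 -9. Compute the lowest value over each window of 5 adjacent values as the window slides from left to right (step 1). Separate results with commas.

Sliding a size-5 window across the 14 values:
3 4 8 10 5 → min 3
4 8 10 5 -3 → min -3
8 10 5 -3 -2 → min -3
10 5 -3 -2 10 → min -3
5 -3 -2 10 6 → min -3
-3 -2 10 6 2 → min -3
-2 10 6 2 7 → min -2
10 6 2 7 5 → min 2
6 2 7 5 7 → min 2
2 7 5 7 -9 → min -9

3, -3, -3, -3, -3, -3, -2, 2, 2, -9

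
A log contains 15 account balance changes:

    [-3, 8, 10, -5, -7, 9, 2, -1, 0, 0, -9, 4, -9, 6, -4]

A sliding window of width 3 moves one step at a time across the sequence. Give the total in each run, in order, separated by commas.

[-3, 8, 10] → sum 15
[8, 10, -5] → sum 13
[10, -5, -7] → sum -2
[-5, -7, 9] → sum -3
[-7, 9, 2] → sum 4
[9, 2, -1] → sum 10
[2, -1, 0] → sum 1
[-1, 0, 0] → sum -1
[0, 0, -9] → sum -9
[0, -9, 4] → sum -5
[-9, 4, -9] → sum -14
[4, -9, 6] → sum 1
[-9, 6, -4] → sum -7

15, 13, -2, -3, 4, 10, 1, -1, -9, -5, -14, 1, -7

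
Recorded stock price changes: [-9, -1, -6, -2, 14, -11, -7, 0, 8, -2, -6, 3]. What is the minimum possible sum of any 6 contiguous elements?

-18

-9 -1 -6 -2 14 -11 → sum -15
-1 -6 -2 14 -11 -7 → sum -13
-6 -2 14 -11 -7 0 → sum -12
-2 14 -11 -7 0 8 → sum 2
14 -11 -7 0 8 -2 → sum 2
-11 -7 0 8 -2 -6 → sum -18
-7 0 8 -2 -6 3 → sum -4
Minimum of these is -18.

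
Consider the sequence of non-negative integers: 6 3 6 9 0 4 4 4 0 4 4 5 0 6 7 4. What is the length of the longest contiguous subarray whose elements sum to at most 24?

7

[6] sum 6 len 1
[6, 3] sum 9 len 2
[6, 3, 6] sum 15 len 3
[6, 3, 6, 9] sum 24 len 4
[6, 3, 6, 9, 0] sum 24 len 5
[3, 6, 9, 0, 4] sum 22 len 5
[6, 9, 0, 4, 4] sum 23 len 5
[9, 0, 4, 4, 4] sum 21 len 5
[9, 0, 4, 4, 4, 0] sum 21 len 6
[0, 4, 4, 4, 0, 4] sum 16 len 6
[0, 4, 4, 4, 0, 4, 4] sum 20 len 7
[4, 4, 0, 4, 4, 5] sum 21 len 6
[4, 4, 0, 4, 4, 5, 0] sum 21 len 7
[4, 0, 4, 4, 5, 0, 6] sum 23 len 7
[4, 5, 0, 6, 7] sum 22 len 5
[5, 0, 6, 7, 4] sum 22 len 5
Longest length seen: 7.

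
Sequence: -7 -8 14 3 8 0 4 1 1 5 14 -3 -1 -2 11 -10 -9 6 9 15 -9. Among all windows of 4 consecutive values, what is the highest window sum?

Window sums for each of the 18 positions:
[-7, -8, 14, 3] → sum 2
[-8, 14, 3, 8] → sum 17
[14, 3, 8, 0] → sum 25
[3, 8, 0, 4] → sum 15
[8, 0, 4, 1] → sum 13
[0, 4, 1, 1] → sum 6
[4, 1, 1, 5] → sum 11
[1, 1, 5, 14] → sum 21
[1, 5, 14, -3] → sum 17
[5, 14, -3, -1] → sum 15
[14, -3, -1, -2] → sum 8
[-3, -1, -2, 11] → sum 5
[-1, -2, 11, -10] → sum -2
[-2, 11, -10, -9] → sum -10
[11, -10, -9, 6] → sum -2
[-10, -9, 6, 9] → sum -4
[-9, 6, 9, 15] → sum 21
[6, 9, 15, -9] → sum 21
Highest of these is 25.

25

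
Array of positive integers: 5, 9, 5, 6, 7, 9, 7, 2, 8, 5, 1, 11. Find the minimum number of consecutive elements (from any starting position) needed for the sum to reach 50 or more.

8

add 5: running sum 5 < 50
add 9: running sum 14 < 50
add 5: running sum 19 < 50
add 6: running sum 25 < 50
add 7: running sum 32 < 50
add 9: running sum 41 < 50
add 7: running sum 48 < 50
end 7: [5, 9, 5, 6, 7, 9, 7, 2] sum 50, len 8
end 8: [9, 5, 6, 7, 9, 7, 2, 8] sum 53, len 8
end 9: [9, 5, 6, 7, 9, 7, 2, 8, 5] sum 58, len 9
end 10: [5, 6, 7, 9, 7, 2, 8, 5, 1] sum 50, len 9
end 11: [7, 9, 7, 2, 8, 5, 1, 11] sum 50, len 8
Shortest qualifying length: 8.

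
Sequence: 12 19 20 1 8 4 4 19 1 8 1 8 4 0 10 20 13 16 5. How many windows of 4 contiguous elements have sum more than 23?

[12, 19, 20, 1] → sum 52  > 23 ✓
[19, 20, 1, 8] → sum 48  > 23 ✓
[20, 1, 8, 4] → sum 33  > 23 ✓
[1, 8, 4, 4] → sum 17
[8, 4, 4, 19] → sum 35  > 23 ✓
[4, 4, 19, 1] → sum 28  > 23 ✓
[4, 19, 1, 8] → sum 32  > 23 ✓
[19, 1, 8, 1] → sum 29  > 23 ✓
[1, 8, 1, 8] → sum 18
[8, 1, 8, 4] → sum 21
[1, 8, 4, 0] → sum 13
[8, 4, 0, 10] → sum 22
[4, 0, 10, 20] → sum 34  > 23 ✓
[0, 10, 20, 13] → sum 43  > 23 ✓
[10, 20, 13, 16] → sum 59  > 23 ✓
[20, 13, 16, 5] → sum 54  > 23 ✓
11 windows satisfy the condition.

11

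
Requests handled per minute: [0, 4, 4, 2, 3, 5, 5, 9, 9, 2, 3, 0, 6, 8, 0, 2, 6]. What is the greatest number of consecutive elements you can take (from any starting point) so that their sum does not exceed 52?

13

add 0: [0] sum 0, len 1
add 4: [0, 4] sum 4, len 2
add 4: [0, 4, 4] sum 8, len 3
add 2: [0, 4, 4, 2] sum 10, len 4
add 3: [0, 4, 4, 2, 3] sum 13, len 5
add 5: [0, 4, 4, 2, 3, 5] sum 18, len 6
add 5: [0, 4, 4, 2, 3, 5, 5] sum 23, len 7
add 9: [0, 4, 4, 2, 3, 5, 5, 9] sum 32, len 8
add 9: [0, 4, 4, 2, 3, 5, 5, 9, 9] sum 41, len 9
add 2: [0, 4, 4, 2, 3, 5, 5, 9, 9, 2] sum 43, len 10
add 3: [0, 4, 4, 2, 3, 5, 5, 9, 9, 2, 3] sum 46, len 11
add 0: [0, 4, 4, 2, 3, 5, 5, 9, 9, 2, 3, 0] sum 46, len 12
add 6: [0, 4, 4, 2, 3, 5, 5, 9, 9, 2, 3, 0, 6] sum 52, len 13
add 8: [2, 3, 5, 5, 9, 9, 2, 3, 0, 6, 8] sum 52, len 11
add 0: [2, 3, 5, 5, 9, 9, 2, 3, 0, 6, 8, 0] sum 52, len 12
add 2: [3, 5, 5, 9, 9, 2, 3, 0, 6, 8, 0, 2] sum 52, len 12
add 6: [5, 9, 9, 2, 3, 0, 6, 8, 0, 2, 6] sum 50, len 11
Longest length seen: 13.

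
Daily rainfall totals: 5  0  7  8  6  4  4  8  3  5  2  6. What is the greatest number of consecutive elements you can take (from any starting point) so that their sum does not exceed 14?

3

add 5: [5] sum 5, len 1
add 0: [5, 0] sum 5, len 2
add 7: [5, 0, 7] sum 12, len 3
add 8: [8] sum 8, len 1
add 6: [8, 6] sum 14, len 2
add 4: [6, 4] sum 10, len 2
add 4: [6, 4, 4] sum 14, len 3
add 8: [4, 8] sum 12, len 2
add 3: [8, 3] sum 11, len 2
add 5: [3, 5] sum 8, len 2
add 2: [3, 5, 2] sum 10, len 3
add 6: [5, 2, 6] sum 13, len 3
Longest length seen: 3.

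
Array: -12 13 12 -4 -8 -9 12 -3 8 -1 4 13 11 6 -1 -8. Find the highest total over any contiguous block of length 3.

30

Window sums for each of the 14 positions:
(-12, 13, 12) → sum 13
(13, 12, -4) → sum 21
(12, -4, -8) → sum 0
(-4, -8, -9) → sum -21
(-8, -9, 12) → sum -5
(-9, 12, -3) → sum 0
(12, -3, 8) → sum 17
(-3, 8, -1) → sum 4
(8, -1, 4) → sum 11
(-1, 4, 13) → sum 16
(4, 13, 11) → sum 28
(13, 11, 6) → sum 30
(11, 6, -1) → sum 16
(6, -1, -8) → sum -3
Highest of these is 30.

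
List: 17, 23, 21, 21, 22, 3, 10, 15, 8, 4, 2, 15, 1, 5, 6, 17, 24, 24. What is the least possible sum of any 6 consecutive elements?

(17, 23, 21, 21, 22, 3) → sum 107
(23, 21, 21, 22, 3, 10) → sum 100
(21, 21, 22, 3, 10, 15) → sum 92
(21, 22, 3, 10, 15, 8) → sum 79
(22, 3, 10, 15, 8, 4) → sum 62
(3, 10, 15, 8, 4, 2) → sum 42
(10, 15, 8, 4, 2, 15) → sum 54
(15, 8, 4, 2, 15, 1) → sum 45
(8, 4, 2, 15, 1, 5) → sum 35
(4, 2, 15, 1, 5, 6) → sum 33
(2, 15, 1, 5, 6, 17) → sum 46
(15, 1, 5, 6, 17, 24) → sum 68
(1, 5, 6, 17, 24, 24) → sum 77
Least of these is 33.

33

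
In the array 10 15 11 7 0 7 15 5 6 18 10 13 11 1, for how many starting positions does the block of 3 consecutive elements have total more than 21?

(10, 15, 11) → sum 36  > 21 ✓
(15, 11, 7) → sum 33  > 21 ✓
(11, 7, 0) → sum 18
(7, 0, 7) → sum 14
(0, 7, 15) → sum 22  > 21 ✓
(7, 15, 5) → sum 27  > 21 ✓
(15, 5, 6) → sum 26  > 21 ✓
(5, 6, 18) → sum 29  > 21 ✓
(6, 18, 10) → sum 34  > 21 ✓
(18, 10, 13) → sum 41  > 21 ✓
(10, 13, 11) → sum 34  > 21 ✓
(13, 11, 1) → sum 25  > 21 ✓
10 windows satisfy the condition.

10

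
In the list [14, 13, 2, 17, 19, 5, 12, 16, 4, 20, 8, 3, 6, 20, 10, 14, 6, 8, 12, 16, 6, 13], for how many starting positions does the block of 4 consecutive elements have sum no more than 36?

1

(14, 13, 2, 17) → sum 46
(13, 2, 17, 19) → sum 51
(2, 17, 19, 5) → sum 43
(17, 19, 5, 12) → sum 53
(19, 5, 12, 16) → sum 52
(5, 12, 16, 4) → sum 37
(12, 16, 4, 20) → sum 52
(16, 4, 20, 8) → sum 48
(4, 20, 8, 3) → sum 35  ≤ 36 ✓
(20, 8, 3, 6) → sum 37
(8, 3, 6, 20) → sum 37
(3, 6, 20, 10) → sum 39
(6, 20, 10, 14) → sum 50
(20, 10, 14, 6) → sum 50
(10, 14, 6, 8) → sum 38
(14, 6, 8, 12) → sum 40
(6, 8, 12, 16) → sum 42
(8, 12, 16, 6) → sum 42
(12, 16, 6, 13) → sum 47
1 window satisfy the condition.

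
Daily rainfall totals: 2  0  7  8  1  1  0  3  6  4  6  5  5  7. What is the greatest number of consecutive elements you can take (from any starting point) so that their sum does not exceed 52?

→ 2: sum 2, len 1
→ 0: sum 2, len 2
→ 7: sum 9, len 3
→ 8: sum 17, len 4
→ 1: sum 18, len 5
→ 1: sum 19, len 6
→ 0: sum 19, len 7
→ 3: sum 22, len 8
→ 6: sum 28, len 9
→ 4: sum 32, len 10
→ 6: sum 38, len 11
→ 5: sum 43, len 12
→ 5: sum 48, len 13
→ 7 (dropped 2, 0, 7): sum 46, len 11
Longest length seen: 13.

13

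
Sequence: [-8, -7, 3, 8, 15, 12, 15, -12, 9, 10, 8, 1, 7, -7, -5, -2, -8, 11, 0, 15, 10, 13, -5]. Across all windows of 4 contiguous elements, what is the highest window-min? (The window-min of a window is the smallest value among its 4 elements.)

8

(-8, -7, 3, 8) → min -8
(-7, 3, 8, 15) → min -7
(3, 8, 15, 12) → min 3
(8, 15, 12, 15) → min 8
(15, 12, 15, -12) → min -12
(12, 15, -12, 9) → min -12
(15, -12, 9, 10) → min -12
(-12, 9, 10, 8) → min -12
(9, 10, 8, 1) → min 1
(10, 8, 1, 7) → min 1
(8, 1, 7, -7) → min -7
(1, 7, -7, -5) → min -7
(7, -7, -5, -2) → min -7
(-7, -5, -2, -8) → min -8
(-5, -2, -8, 11) → min -8
(-2, -8, 11, 0) → min -8
(-8, 11, 0, 15) → min -8
(11, 0, 15, 10) → min 0
(0, 15, 10, 13) → min 0
(15, 10, 13, -5) → min -5
Highest of these is 8.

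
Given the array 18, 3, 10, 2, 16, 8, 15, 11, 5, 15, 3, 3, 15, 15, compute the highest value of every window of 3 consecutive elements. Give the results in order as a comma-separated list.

18 3 10 → max 18
3 10 2 → max 10
10 2 16 → max 16
2 16 8 → max 16
16 8 15 → max 16
8 15 11 → max 15
15 11 5 → max 15
11 5 15 → max 15
5 15 3 → max 15
15 3 3 → max 15
3 3 15 → max 15
3 15 15 → max 15

18, 10, 16, 16, 16, 15, 15, 15, 15, 15, 15, 15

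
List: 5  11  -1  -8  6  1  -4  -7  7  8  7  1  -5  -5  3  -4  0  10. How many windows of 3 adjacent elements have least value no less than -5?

10

5 11 -1 → min -1  ≥ -5 ✓
11 -1 -8 → min -8
-1 -8 6 → min -8
-8 6 1 → min -8
6 1 -4 → min -4  ≥ -5 ✓
1 -4 -7 → min -7
-4 -7 7 → min -7
-7 7 8 → min -7
7 8 7 → min 7  ≥ -5 ✓
8 7 1 → min 1  ≥ -5 ✓
7 1 -5 → min -5  ≥ -5 ✓
1 -5 -5 → min -5  ≥ -5 ✓
-5 -5 3 → min -5  ≥ -5 ✓
-5 3 -4 → min -5  ≥ -5 ✓
3 -4 0 → min -4  ≥ -5 ✓
-4 0 10 → min -4  ≥ -5 ✓
10 windows satisfy the condition.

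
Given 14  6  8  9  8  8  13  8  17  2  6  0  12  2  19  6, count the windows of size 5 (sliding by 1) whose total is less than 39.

(14, 6, 8, 9, 8) → sum 45
(6, 8, 9, 8, 8) → sum 39
(8, 9, 8, 8, 13) → sum 46
(9, 8, 8, 13, 8) → sum 46
(8, 8, 13, 8, 17) → sum 54
(8, 13, 8, 17, 2) → sum 48
(13, 8, 17, 2, 6) → sum 46
(8, 17, 2, 6, 0) → sum 33  < 39 ✓
(17, 2, 6, 0, 12) → sum 37  < 39 ✓
(2, 6, 0, 12, 2) → sum 22  < 39 ✓
(6, 0, 12, 2, 19) → sum 39
(0, 12, 2, 19, 6) → sum 39
3 windows satisfy the condition.

3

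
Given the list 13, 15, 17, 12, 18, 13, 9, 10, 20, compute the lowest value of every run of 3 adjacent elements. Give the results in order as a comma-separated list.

Sliding a size-3 window across the 9 values:
[13, 15, 17] → min 13
[15, 17, 12] → min 12
[17, 12, 18] → min 12
[12, 18, 13] → min 12
[18, 13, 9] → min 9
[13, 9, 10] → min 9
[9, 10, 20] → min 9

13, 12, 12, 12, 9, 9, 9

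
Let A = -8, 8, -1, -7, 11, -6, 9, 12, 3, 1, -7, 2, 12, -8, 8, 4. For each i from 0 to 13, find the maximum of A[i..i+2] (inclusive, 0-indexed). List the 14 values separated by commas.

Sliding a size-3 window across the 16 values:
(-8, 8, -1) → max 8
(8, -1, -7) → max 8
(-1, -7, 11) → max 11
(-7, 11, -6) → max 11
(11, -6, 9) → max 11
(-6, 9, 12) → max 12
(9, 12, 3) → max 12
(12, 3, 1) → max 12
(3, 1, -7) → max 3
(1, -7, 2) → max 2
(-7, 2, 12) → max 12
(2, 12, -8) → max 12
(12, -8, 8) → max 12
(-8, 8, 4) → max 8

8, 8, 11, 11, 11, 12, 12, 12, 3, 2, 12, 12, 12, 8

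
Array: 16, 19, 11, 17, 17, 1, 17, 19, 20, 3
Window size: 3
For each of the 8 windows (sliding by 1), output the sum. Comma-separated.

16 19 11 → sum 46
19 11 17 → sum 47
11 17 17 → sum 45
17 17 1 → sum 35
17 1 17 → sum 35
1 17 19 → sum 37
17 19 20 → sum 56
19 20 3 → sum 42

46, 47, 45, 35, 35, 37, 56, 42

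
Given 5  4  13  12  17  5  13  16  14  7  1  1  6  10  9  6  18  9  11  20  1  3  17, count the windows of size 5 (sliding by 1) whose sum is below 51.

7

(5, 4, 13, 12, 17) → sum 51
(4, 13, 12, 17, 5) → sum 51
(13, 12, 17, 5, 13) → sum 60
(12, 17, 5, 13, 16) → sum 63
(17, 5, 13, 16, 14) → sum 65
(5, 13, 16, 14, 7) → sum 55
(13, 16, 14, 7, 1) → sum 51
(16, 14, 7, 1, 1) → sum 39  < 51 ✓
(14, 7, 1, 1, 6) → sum 29  < 51 ✓
(7, 1, 1, 6, 10) → sum 25  < 51 ✓
(1, 1, 6, 10, 9) → sum 27  < 51 ✓
(1, 6, 10, 9, 6) → sum 32  < 51 ✓
(6, 10, 9, 6, 18) → sum 49  < 51 ✓
(10, 9, 6, 18, 9) → sum 52
(9, 6, 18, 9, 11) → sum 53
(6, 18, 9, 11, 20) → sum 64
(18, 9, 11, 20, 1) → sum 59
(9, 11, 20, 1, 3) → sum 44  < 51 ✓
(11, 20, 1, 3, 17) → sum 52
7 windows satisfy the condition.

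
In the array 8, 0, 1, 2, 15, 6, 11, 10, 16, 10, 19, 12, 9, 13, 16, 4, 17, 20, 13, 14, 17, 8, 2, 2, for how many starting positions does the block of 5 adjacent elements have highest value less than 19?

8 0 1 2 15 → max 15  < 19 ✓
0 1 2 15 6 → max 15  < 19 ✓
1 2 15 6 11 → max 15  < 19 ✓
2 15 6 11 10 → max 15  < 19 ✓
15 6 11 10 16 → max 16  < 19 ✓
6 11 10 16 10 → max 16  < 19 ✓
11 10 16 10 19 → max 19
10 16 10 19 12 → max 19
16 10 19 12 9 → max 19
10 19 12 9 13 → max 19
19 12 9 13 16 → max 19
12 9 13 16 4 → max 16  < 19 ✓
9 13 16 4 17 → max 17  < 19 ✓
13 16 4 17 20 → max 20
16 4 17 20 13 → max 20
4 17 20 13 14 → max 20
17 20 13 14 17 → max 20
20 13 14 17 8 → max 20
13 14 17 8 2 → max 17  < 19 ✓
14 17 8 2 2 → max 17  < 19 ✓
10 windows satisfy the condition.

10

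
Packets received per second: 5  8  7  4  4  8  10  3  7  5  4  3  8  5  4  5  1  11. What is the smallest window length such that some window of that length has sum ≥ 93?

17

Extend right; whenever the sum reaches 93, record the length and shrink from the left:
add 5: running sum 5 < 93
add 8: running sum 13 < 93
add 7: running sum 20 < 93
add 4: running sum 24 < 93
add 4: running sum 28 < 93
add 8: running sum 36 < 93
add 10: running sum 46 < 93
add 3: running sum 49 < 93
add 7: running sum 56 < 93
add 5: running sum 61 < 93
add 4: running sum 65 < 93
add 3: running sum 68 < 93
add 8: running sum 76 < 93
add 5: running sum 81 < 93
add 4: running sum 85 < 93
add 5: running sum 90 < 93
add 1: running sum 91 < 93
add 11: shortest ending here [8, 7, 4, 4, 8, 10, 3, 7, 5, 4, 3, 8, 5, 4, 5, 1, 11] sum 97, len 17
Shortest qualifying length: 17.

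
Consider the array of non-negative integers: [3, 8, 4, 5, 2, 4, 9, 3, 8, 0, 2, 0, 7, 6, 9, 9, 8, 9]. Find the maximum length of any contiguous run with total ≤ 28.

add 3: [3] sum 3, len 1
add 8: [3, 8] sum 11, len 2
add 4: [3, 8, 4] sum 15, len 3
add 5: [3, 8, 4, 5] sum 20, len 4
add 2: [3, 8, 4, 5, 2] sum 22, len 5
add 4: [3, 8, 4, 5, 2, 4] sum 26, len 6
add 9: [4, 5, 2, 4, 9] sum 24, len 5
add 3: [4, 5, 2, 4, 9, 3] sum 27, len 6
add 8: [2, 4, 9, 3, 8] sum 26, len 5
add 0: [2, 4, 9, 3, 8, 0] sum 26, len 6
add 2: [2, 4, 9, 3, 8, 0, 2] sum 28, len 7
add 0: [2, 4, 9, 3, 8, 0, 2, 0] sum 28, len 8
add 7: [3, 8, 0, 2, 0, 7] sum 20, len 6
add 6: [3, 8, 0, 2, 0, 7, 6] sum 26, len 7
add 9: [0, 2, 0, 7, 6, 9] sum 24, len 6
add 9: [6, 9, 9] sum 24, len 3
add 8: [9, 9, 8] sum 26, len 3
add 9: [9, 8, 9] sum 26, len 3
Longest length seen: 8.

8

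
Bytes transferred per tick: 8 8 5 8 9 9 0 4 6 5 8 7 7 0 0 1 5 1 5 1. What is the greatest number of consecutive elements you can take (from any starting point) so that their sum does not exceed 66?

[8] sum 8 len 1
[8, 8] sum 16 len 2
[8, 8, 5] sum 21 len 3
[8, 8, 5, 8] sum 29 len 4
[8, 8, 5, 8, 9] sum 38 len 5
[8, 8, 5, 8, 9, 9] sum 47 len 6
[8, 8, 5, 8, 9, 9, 0] sum 47 len 7
[8, 8, 5, 8, 9, 9, 0, 4] sum 51 len 8
[8, 8, 5, 8, 9, 9, 0, 4, 6] sum 57 len 9
[8, 8, 5, 8, 9, 9, 0, 4, 6, 5] sum 62 len 10
[8, 5, 8, 9, 9, 0, 4, 6, 5, 8] sum 62 len 10
[5, 8, 9, 9, 0, 4, 6, 5, 8, 7] sum 61 len 10
[8, 9, 9, 0, 4, 6, 5, 8, 7, 7] sum 63 len 10
[8, 9, 9, 0, 4, 6, 5, 8, 7, 7, 0] sum 63 len 11
[8, 9, 9, 0, 4, 6, 5, 8, 7, 7, 0, 0] sum 63 len 12
[8, 9, 9, 0, 4, 6, 5, 8, 7, 7, 0, 0, 1] sum 64 len 13
[9, 9, 0, 4, 6, 5, 8, 7, 7, 0, 0, 1, 5] sum 61 len 13
[9, 9, 0, 4, 6, 5, 8, 7, 7, 0, 0, 1, 5, 1] sum 62 len 14
[9, 0, 4, 6, 5, 8, 7, 7, 0, 0, 1, 5, 1, 5] sum 58 len 14
[9, 0, 4, 6, 5, 8, 7, 7, 0, 0, 1, 5, 1, 5, 1] sum 59 len 15
Longest length seen: 15.

15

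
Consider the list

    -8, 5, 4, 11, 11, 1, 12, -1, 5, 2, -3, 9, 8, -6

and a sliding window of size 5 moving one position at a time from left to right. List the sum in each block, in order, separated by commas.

23, 32, 39, 34, 28, 19, 15, 12, 21, 10

-8 5 4 11 11 → sum 23
5 4 11 11 1 → sum 32
4 11 11 1 12 → sum 39
11 11 1 12 -1 → sum 34
11 1 12 -1 5 → sum 28
1 12 -1 5 2 → sum 19
12 -1 5 2 -3 → sum 15
-1 5 2 -3 9 → sum 12
5 2 -3 9 8 → sum 21
2 -3 9 8 -6 → sum 10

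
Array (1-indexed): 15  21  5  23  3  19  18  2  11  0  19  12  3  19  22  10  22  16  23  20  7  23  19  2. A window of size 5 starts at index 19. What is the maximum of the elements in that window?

Elements at indices 19..23: 23, 20, 7, 23, 19
max(23, 20, 7, 23, 19) = 23

23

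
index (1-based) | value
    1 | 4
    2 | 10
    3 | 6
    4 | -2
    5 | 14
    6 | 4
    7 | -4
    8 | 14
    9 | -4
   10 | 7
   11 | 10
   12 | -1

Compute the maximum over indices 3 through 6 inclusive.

14

Elements at indices 3..6: 6, -2, 14, 4
max(6, -2, 14, 4) = 14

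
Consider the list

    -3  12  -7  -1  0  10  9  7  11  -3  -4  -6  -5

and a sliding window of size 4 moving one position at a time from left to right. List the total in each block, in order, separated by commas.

1, 4, 2, 18, 26, 37, 24, 11, -2, -18

Sliding a size-4 window across the 13 values:
(-3, 12, -7, -1) → sum 1
(12, -7, -1, 0) → sum 4
(-7, -1, 0, 10) → sum 2
(-1, 0, 10, 9) → sum 18
(0, 10, 9, 7) → sum 26
(10, 9, 7, 11) → sum 37
(9, 7, 11, -3) → sum 24
(7, 11, -3, -4) → sum 11
(11, -3, -4, -6) → sum -2
(-3, -4, -6, -5) → sum -18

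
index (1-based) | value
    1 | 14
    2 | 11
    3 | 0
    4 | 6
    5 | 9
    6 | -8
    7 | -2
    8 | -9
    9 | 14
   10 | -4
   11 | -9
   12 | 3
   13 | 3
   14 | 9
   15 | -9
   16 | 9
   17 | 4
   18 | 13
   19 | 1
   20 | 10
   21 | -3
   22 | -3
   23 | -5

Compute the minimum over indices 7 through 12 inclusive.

Elements at indices 7..12: -2, -9, 14, -4, -9, 3
min(-2, -9, 14, -4, -9, 3) = -9

-9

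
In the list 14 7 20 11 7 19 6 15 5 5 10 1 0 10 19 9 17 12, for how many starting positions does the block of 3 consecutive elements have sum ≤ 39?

13

[14, 7, 20] → sum 41
[7, 20, 11] → sum 38  ≤ 39 ✓
[20, 11, 7] → sum 38  ≤ 39 ✓
[11, 7, 19] → sum 37  ≤ 39 ✓
[7, 19, 6] → sum 32  ≤ 39 ✓
[19, 6, 15] → sum 40
[6, 15, 5] → sum 26  ≤ 39 ✓
[15, 5, 5] → sum 25  ≤ 39 ✓
[5, 5, 10] → sum 20  ≤ 39 ✓
[5, 10, 1] → sum 16  ≤ 39 ✓
[10, 1, 0] → sum 11  ≤ 39 ✓
[1, 0, 10] → sum 11  ≤ 39 ✓
[0, 10, 19] → sum 29  ≤ 39 ✓
[10, 19, 9] → sum 38  ≤ 39 ✓
[19, 9, 17] → sum 45
[9, 17, 12] → sum 38  ≤ 39 ✓
13 windows satisfy the condition.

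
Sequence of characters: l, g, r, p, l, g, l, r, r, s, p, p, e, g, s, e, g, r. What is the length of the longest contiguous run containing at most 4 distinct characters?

Extend right; when distinct count exceeds 4, shrink from the left:
[l] 1 distinct, len 1
[l, g] 2 distinct, len 2
[l, g, r] 3 distinct, len 3
[l, g, r, p] 4 distinct, len 4
[l, g, r, p, l] 4 distinct, len 5
[l, g, r, p, l, g] 4 distinct, len 6
[l, g, r, p, l, g, l] 4 distinct, len 7
[l, g, r, p, l, g, l, r] 4 distinct, len 8
[l, g, r, p, l, g, l, r, r] 4 distinct, len 9
[l, g, l, r, r, s] 4 distinct, len 6
[l, r, r, s, p] 4 distinct, len 5
[l, r, r, s, p, p] 4 distinct, len 6
[r, r, s, p, p, e] 4 distinct, len 6
[s, p, p, e, g] 4 distinct, len 5
[s, p, p, e, g, s] 4 distinct, len 6
[s, p, p, e, g, s, e] 4 distinct, len 7
[s, p, p, e, g, s, e, g] 4 distinct, len 8
[e, g, s, e, g, r] 4 distinct, len 6
Longest length with ≤4 distinct: 9.

9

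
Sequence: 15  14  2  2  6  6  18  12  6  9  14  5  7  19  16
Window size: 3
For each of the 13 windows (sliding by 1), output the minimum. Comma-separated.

2, 2, 2, 2, 6, 6, 6, 6, 6, 5, 5, 5, 7

[15, 14, 2] → min 2
[14, 2, 2] → min 2
[2, 2, 6] → min 2
[2, 6, 6] → min 2
[6, 6, 18] → min 6
[6, 18, 12] → min 6
[18, 12, 6] → min 6
[12, 6, 9] → min 6
[6, 9, 14] → min 6
[9, 14, 5] → min 5
[14, 5, 7] → min 5
[5, 7, 19] → min 5
[7, 19, 16] → min 7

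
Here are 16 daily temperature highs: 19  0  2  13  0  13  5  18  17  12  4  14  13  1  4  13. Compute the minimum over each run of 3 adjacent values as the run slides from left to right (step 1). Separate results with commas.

(19, 0, 2) → min 0
(0, 2, 13) → min 0
(2, 13, 0) → min 0
(13, 0, 13) → min 0
(0, 13, 5) → min 0
(13, 5, 18) → min 5
(5, 18, 17) → min 5
(18, 17, 12) → min 12
(17, 12, 4) → min 4
(12, 4, 14) → min 4
(4, 14, 13) → min 4
(14, 13, 1) → min 1
(13, 1, 4) → min 1
(1, 4, 13) → min 1

0, 0, 0, 0, 0, 5, 5, 12, 4, 4, 4, 1, 1, 1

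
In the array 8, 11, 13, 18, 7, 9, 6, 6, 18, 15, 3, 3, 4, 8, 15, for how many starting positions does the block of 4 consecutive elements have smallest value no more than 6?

8 11 13 18 → min 8
11 13 18 7 → min 7
13 18 7 9 → min 7
18 7 9 6 → min 6  ≤ 6 ✓
7 9 6 6 → min 6  ≤ 6 ✓
9 6 6 18 → min 6  ≤ 6 ✓
6 6 18 15 → min 6  ≤ 6 ✓
6 18 15 3 → min 3  ≤ 6 ✓
18 15 3 3 → min 3  ≤ 6 ✓
15 3 3 4 → min 3  ≤ 6 ✓
3 3 4 8 → min 3  ≤ 6 ✓
3 4 8 15 → min 3  ≤ 6 ✓
9 windows satisfy the condition.

9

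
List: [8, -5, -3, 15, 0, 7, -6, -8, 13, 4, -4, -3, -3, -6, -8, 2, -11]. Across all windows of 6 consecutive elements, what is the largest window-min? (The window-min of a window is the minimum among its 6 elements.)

-5

[8, -5, -3, 15, 0, 7] → min -5
[-5, -3, 15, 0, 7, -6] → min -6
[-3, 15, 0, 7, -6, -8] → min -8
[15, 0, 7, -6, -8, 13] → min -8
[0, 7, -6, -8, 13, 4] → min -8
[7, -6, -8, 13, 4, -4] → min -8
[-6, -8, 13, 4, -4, -3] → min -8
[-8, 13, 4, -4, -3, -3] → min -8
[13, 4, -4, -3, -3, -6] → min -6
[4, -4, -3, -3, -6, -8] → min -8
[-4, -3, -3, -6, -8, 2] → min -8
[-3, -3, -6, -8, 2, -11] → min -11
Largest of these is -5.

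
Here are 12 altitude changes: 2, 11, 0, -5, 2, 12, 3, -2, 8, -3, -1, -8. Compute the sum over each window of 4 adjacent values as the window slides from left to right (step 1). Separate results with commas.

8, 8, 9, 12, 15, 21, 6, 2, -4

2 11 0 -5 → sum 8
11 0 -5 2 → sum 8
0 -5 2 12 → sum 9
-5 2 12 3 → sum 12
2 12 3 -2 → sum 15
12 3 -2 8 → sum 21
3 -2 8 -3 → sum 6
-2 8 -3 -1 → sum 2
8 -3 -1 -8 → sum -4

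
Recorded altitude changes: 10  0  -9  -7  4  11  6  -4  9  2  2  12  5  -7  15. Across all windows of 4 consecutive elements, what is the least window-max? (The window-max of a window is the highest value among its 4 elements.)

10 0 -9 -7 → max 10
0 -9 -7 4 → max 4
-9 -7 4 11 → max 11
-7 4 11 6 → max 11
4 11 6 -4 → max 11
11 6 -4 9 → max 11
6 -4 9 2 → max 9
-4 9 2 2 → max 9
9 2 2 12 → max 12
2 2 12 5 → max 12
2 12 5 -7 → max 12
12 5 -7 15 → max 15
Least of these is 4.

4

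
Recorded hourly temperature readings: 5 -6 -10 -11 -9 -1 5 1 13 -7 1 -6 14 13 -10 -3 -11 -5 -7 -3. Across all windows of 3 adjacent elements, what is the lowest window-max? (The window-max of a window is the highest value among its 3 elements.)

-9

Each size-3 window and its max:
5 -6 -10 → max 5
-6 -10 -11 → max -6
-10 -11 -9 → max -9
-11 -9 -1 → max -1
-9 -1 5 → max 5
-1 5 1 → max 5
5 1 13 → max 13
1 13 -7 → max 13
13 -7 1 → max 13
-7 1 -6 → max 1
1 -6 14 → max 14
-6 14 13 → max 14
14 13 -10 → max 14
13 -10 -3 → max 13
-10 -3 -11 → max -3
-3 -11 -5 → max -3
-11 -5 -7 → max -5
-5 -7 -3 → max -3
Lowest of these is -9.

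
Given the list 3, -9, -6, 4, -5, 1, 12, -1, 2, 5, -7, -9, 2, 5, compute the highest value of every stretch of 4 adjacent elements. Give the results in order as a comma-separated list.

Sliding a size-4 window across the 14 values:
(3, -9, -6, 4) → max 4
(-9, -6, 4, -5) → max 4
(-6, 4, -5, 1) → max 4
(4, -5, 1, 12) → max 12
(-5, 1, 12, -1) → max 12
(1, 12, -1, 2) → max 12
(12, -1, 2, 5) → max 12
(-1, 2, 5, -7) → max 5
(2, 5, -7, -9) → max 5
(5, -7, -9, 2) → max 5
(-7, -9, 2, 5) → max 5

4, 4, 4, 12, 12, 12, 12, 5, 5, 5, 5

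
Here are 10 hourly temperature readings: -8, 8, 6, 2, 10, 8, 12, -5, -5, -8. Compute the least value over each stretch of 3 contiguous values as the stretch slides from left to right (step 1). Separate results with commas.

-8, 2, 2, 2, 8, -5, -5, -8

(-8, 8, 6) → min -8
(8, 6, 2) → min 2
(6, 2, 10) → min 2
(2, 10, 8) → min 2
(10, 8, 12) → min 8
(8, 12, -5) → min -5
(12, -5, -5) → min -5
(-5, -5, -8) → min -8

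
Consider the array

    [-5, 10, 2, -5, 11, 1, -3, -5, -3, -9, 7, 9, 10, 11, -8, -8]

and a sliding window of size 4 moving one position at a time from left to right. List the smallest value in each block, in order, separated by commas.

(-5, 10, 2, -5) → min -5
(10, 2, -5, 11) → min -5
(2, -5, 11, 1) → min -5
(-5, 11, 1, -3) → min -5
(11, 1, -3, -5) → min -5
(1, -3, -5, -3) → min -5
(-3, -5, -3, -9) → min -9
(-5, -3, -9, 7) → min -9
(-3, -9, 7, 9) → min -9
(-9, 7, 9, 10) → min -9
(7, 9, 10, 11) → min 7
(9, 10, 11, -8) → min -8
(10, 11, -8, -8) → min -8

-5, -5, -5, -5, -5, -5, -9, -9, -9, -9, 7, -8, -8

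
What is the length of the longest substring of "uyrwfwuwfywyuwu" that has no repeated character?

5

add u: [u] len 1
add y: [u, y] len 2
add r: [u, y, r] len 3
add w: [u, y, r, w] len 4
add f: [u, y, r, w, f] len 5
add w (repeat w, move left end past it): [f, w] len 2
add u: [f, w, u] len 3
add w (repeat w, move left end past it): [u, w] len 2
add f: [u, w, f] len 3
add y: [u, w, f, y] len 4
add w (repeat w, move left end past it): [f, y, w] len 3
add y (repeat y, move left end past it): [w, y] len 2
add u: [w, y, u] len 3
add w (repeat w, move left end past it): [y, u, w] len 3
add u (repeat u, move left end past it): [w, u] len 2
Longest all-distinct length: 5.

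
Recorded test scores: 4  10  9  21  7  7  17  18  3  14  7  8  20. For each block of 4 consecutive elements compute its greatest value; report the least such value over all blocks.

14

Each size-4 window and its max:
[4, 10, 9, 21] → max 21
[10, 9, 21, 7] → max 21
[9, 21, 7, 7] → max 21
[21, 7, 7, 17] → max 21
[7, 7, 17, 18] → max 18
[7, 17, 18, 3] → max 18
[17, 18, 3, 14] → max 18
[18, 3, 14, 7] → max 18
[3, 14, 7, 8] → max 14
[14, 7, 8, 20] → max 20
Least of these is 14.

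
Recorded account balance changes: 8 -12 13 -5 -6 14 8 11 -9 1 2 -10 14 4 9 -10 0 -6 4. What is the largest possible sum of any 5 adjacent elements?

25

Each size-5 window and its sum:
[8, -12, 13, -5, -6] → sum -2
[-12, 13, -5, -6, 14] → sum 4
[13, -5, -6, 14, 8] → sum 24
[-5, -6, 14, 8, 11] → sum 22
[-6, 14, 8, 11, -9] → sum 18
[14, 8, 11, -9, 1] → sum 25
[8, 11, -9, 1, 2] → sum 13
[11, -9, 1, 2, -10] → sum -5
[-9, 1, 2, -10, 14] → sum -2
[1, 2, -10, 14, 4] → sum 11
[2, -10, 14, 4, 9] → sum 19
[-10, 14, 4, 9, -10] → sum 7
[14, 4, 9, -10, 0] → sum 17
[4, 9, -10, 0, -6] → sum -3
[9, -10, 0, -6, 4] → sum -3
Largest of these is 25.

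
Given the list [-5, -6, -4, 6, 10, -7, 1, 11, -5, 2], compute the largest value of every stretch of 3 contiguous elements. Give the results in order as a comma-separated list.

Sliding a size-3 window across the 10 values:
(-5, -6, -4) → max -4
(-6, -4, 6) → max 6
(-4, 6, 10) → max 10
(6, 10, -7) → max 10
(10, -7, 1) → max 10
(-7, 1, 11) → max 11
(1, 11, -5) → max 11
(11, -5, 2) → max 11

-4, 6, 10, 10, 10, 11, 11, 11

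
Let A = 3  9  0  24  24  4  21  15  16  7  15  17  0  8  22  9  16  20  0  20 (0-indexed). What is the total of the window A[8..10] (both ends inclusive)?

Elements at indices 8..10: 16, 7, 15
sum(16, 7, 15) = 38

38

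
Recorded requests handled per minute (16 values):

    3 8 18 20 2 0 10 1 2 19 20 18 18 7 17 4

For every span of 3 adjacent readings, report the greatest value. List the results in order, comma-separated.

[3, 8, 18] → max 18
[8, 18, 20] → max 20
[18, 20, 2] → max 20
[20, 2, 0] → max 20
[2, 0, 10] → max 10
[0, 10, 1] → max 10
[10, 1, 2] → max 10
[1, 2, 19] → max 19
[2, 19, 20] → max 20
[19, 20, 18] → max 20
[20, 18, 18] → max 20
[18, 18, 7] → max 18
[18, 7, 17] → max 18
[7, 17, 4] → max 17

18, 20, 20, 20, 10, 10, 10, 19, 20, 20, 20, 18, 18, 17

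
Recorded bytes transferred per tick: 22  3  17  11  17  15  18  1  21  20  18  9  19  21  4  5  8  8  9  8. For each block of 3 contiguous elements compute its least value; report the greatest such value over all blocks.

18

[22, 3, 17] → min 3
[3, 17, 11] → min 3
[17, 11, 17] → min 11
[11, 17, 15] → min 11
[17, 15, 18] → min 15
[15, 18, 1] → min 1
[18, 1, 21] → min 1
[1, 21, 20] → min 1
[21, 20, 18] → min 18
[20, 18, 9] → min 9
[18, 9, 19] → min 9
[9, 19, 21] → min 9
[19, 21, 4] → min 4
[21, 4, 5] → min 4
[4, 5, 8] → min 4
[5, 8, 8] → min 5
[8, 8, 9] → min 8
[8, 9, 8] → min 8
Greatest of these is 18.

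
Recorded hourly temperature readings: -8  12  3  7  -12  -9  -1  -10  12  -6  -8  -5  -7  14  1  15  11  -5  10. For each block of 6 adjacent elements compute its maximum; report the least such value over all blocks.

(-8, 12, 3, 7, -12, -9) → max 12
(12, 3, 7, -12, -9, -1) → max 12
(3, 7, -12, -9, -1, -10) → max 7
(7, -12, -9, -1, -10, 12) → max 12
(-12, -9, -1, -10, 12, -6) → max 12
(-9, -1, -10, 12, -6, -8) → max 12
(-1, -10, 12, -6, -8, -5) → max 12
(-10, 12, -6, -8, -5, -7) → max 12
(12, -6, -8, -5, -7, 14) → max 14
(-6, -8, -5, -7, 14, 1) → max 14
(-8, -5, -7, 14, 1, 15) → max 15
(-5, -7, 14, 1, 15, 11) → max 15
(-7, 14, 1, 15, 11, -5) → max 15
(14, 1, 15, 11, -5, 10) → max 15
Least of these is 7.

7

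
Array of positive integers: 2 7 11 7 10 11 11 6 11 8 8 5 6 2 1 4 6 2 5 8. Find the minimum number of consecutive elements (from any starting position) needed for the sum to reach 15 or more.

Extend right; whenever the sum reaches 15, record the length and shrink from the left:
add 2: running sum 2 < 15
add 7: running sum 9 < 15
end 2: [7, 11] sum 18, len 2
end 3: [11, 7] sum 18, len 2
end 4: [7, 10] sum 17, len 2
end 5: [10, 11] sum 21, len 2
end 6: [11, 11] sum 22, len 2
end 7: [11, 6] sum 17, len 2
end 8: [6, 11] sum 17, len 2
end 9: [11, 8] sum 19, len 2
end 10: [8, 8] sum 16, len 2
end 11: [8, 8, 5] sum 21, len 3
end 12: [8, 5, 6] sum 19, len 3
end 13: [8, 5, 6, 2] sum 21, len 4
end 14: [8, 5, 6, 2, 1] sum 22, len 5
end 15: [5, 6, 2, 1, 4] sum 18, len 5
end 16: [6, 2, 1, 4, 6] sum 19, len 5
end 17: [2, 1, 4, 6, 2] sum 15, len 5
end 18: [4, 6, 2, 5] sum 17, len 4
end 19: [2, 5, 8] sum 15, len 3
Shortest qualifying length: 2.

2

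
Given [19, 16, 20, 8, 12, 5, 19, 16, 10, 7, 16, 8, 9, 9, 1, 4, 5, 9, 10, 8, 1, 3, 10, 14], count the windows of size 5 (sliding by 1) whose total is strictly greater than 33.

13

19 16 20 8 12 → sum 75  > 33 ✓
16 20 8 12 5 → sum 61  > 33 ✓
20 8 12 5 19 → sum 64  > 33 ✓
8 12 5 19 16 → sum 60  > 33 ✓
12 5 19 16 10 → sum 62  > 33 ✓
5 19 16 10 7 → sum 57  > 33 ✓
19 16 10 7 16 → sum 68  > 33 ✓
16 10 7 16 8 → sum 57  > 33 ✓
10 7 16 8 9 → sum 50  > 33 ✓
7 16 8 9 9 → sum 49  > 33 ✓
16 8 9 9 1 → sum 43  > 33 ✓
8 9 9 1 4 → sum 31
9 9 1 4 5 → sum 28
9 1 4 5 9 → sum 28
1 4 5 9 10 → sum 29
4 5 9 10 8 → sum 36  > 33 ✓
5 9 10 8 1 → sum 33
9 10 8 1 3 → sum 31
10 8 1 3 10 → sum 32
8 1 3 10 14 → sum 36  > 33 ✓
13 windows satisfy the condition.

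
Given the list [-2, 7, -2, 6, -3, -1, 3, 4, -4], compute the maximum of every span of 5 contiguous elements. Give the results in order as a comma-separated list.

7, 7, 6, 6, 4

[-2, 7, -2, 6, -3] → max 7
[7, -2, 6, -3, -1] → max 7
[-2, 6, -3, -1, 3] → max 6
[6, -3, -1, 3, 4] → max 6
[-3, -1, 3, 4, -4] → max 4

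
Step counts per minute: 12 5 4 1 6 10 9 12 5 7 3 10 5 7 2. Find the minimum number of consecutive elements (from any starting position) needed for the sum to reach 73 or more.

add 12: running sum 12 < 73
add 5: running sum 17 < 73
add 4: running sum 21 < 73
add 1: running sum 22 < 73
add 6: running sum 28 < 73
add 10: running sum 38 < 73
add 9: running sum 47 < 73
add 12: running sum 59 < 73
add 5: running sum 64 < 73
add 7: running sum 71 < 73
add 3: shortest ending here [12, 5, 4, 1, 6, 10, 9, 12, 5, 7, 3] sum 74, len 11
add 10: shortest ending here [12, 5, 4, 1, 6, 10, 9, 12, 5, 7, 3, 10] sum 84, len 12
add 5: shortest ending here [5, 4, 1, 6, 10, 9, 12, 5, 7, 3, 10, 5] sum 77, len 12
add 7: shortest ending here [6, 10, 9, 12, 5, 7, 3, 10, 5, 7] sum 74, len 10
add 2: shortest ending here [6, 10, 9, 12, 5, 7, 3, 10, 5, 7, 2] sum 76, len 11
Shortest qualifying length: 10.

10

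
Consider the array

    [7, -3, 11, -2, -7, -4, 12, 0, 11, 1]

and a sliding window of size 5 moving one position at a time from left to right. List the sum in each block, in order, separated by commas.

6, -5, 10, -1, 12, 20

(7, -3, 11, -2, -7) → sum 6
(-3, 11, -2, -7, -4) → sum -5
(11, -2, -7, -4, 12) → sum 10
(-2, -7, -4, 12, 0) → sum -1
(-7, -4, 12, 0, 11) → sum 12
(-4, 12, 0, 11, 1) → sum 20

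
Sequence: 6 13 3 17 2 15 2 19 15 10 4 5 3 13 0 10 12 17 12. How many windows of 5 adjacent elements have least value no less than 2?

(6, 13, 3, 17, 2) → min 2  ≥ 2 ✓
(13, 3, 17, 2, 15) → min 2  ≥ 2 ✓
(3, 17, 2, 15, 2) → min 2  ≥ 2 ✓
(17, 2, 15, 2, 19) → min 2  ≥ 2 ✓
(2, 15, 2, 19, 15) → min 2  ≥ 2 ✓
(15, 2, 19, 15, 10) → min 2  ≥ 2 ✓
(2, 19, 15, 10, 4) → min 2  ≥ 2 ✓
(19, 15, 10, 4, 5) → min 4  ≥ 2 ✓
(15, 10, 4, 5, 3) → min 3  ≥ 2 ✓
(10, 4, 5, 3, 13) → min 3  ≥ 2 ✓
(4, 5, 3, 13, 0) → min 0
(5, 3, 13, 0, 10) → min 0
(3, 13, 0, 10, 12) → min 0
(13, 0, 10, 12, 17) → min 0
(0, 10, 12, 17, 12) → min 0
10 windows satisfy the condition.

10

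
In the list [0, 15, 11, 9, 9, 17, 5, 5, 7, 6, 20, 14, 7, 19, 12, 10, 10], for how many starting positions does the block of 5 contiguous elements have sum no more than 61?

(0, 15, 11, 9, 9) → sum 44  ≤ 61 ✓
(15, 11, 9, 9, 17) → sum 61  ≤ 61 ✓
(11, 9, 9, 17, 5) → sum 51  ≤ 61 ✓
(9, 9, 17, 5, 5) → sum 45  ≤ 61 ✓
(9, 17, 5, 5, 7) → sum 43  ≤ 61 ✓
(17, 5, 5, 7, 6) → sum 40  ≤ 61 ✓
(5, 5, 7, 6, 20) → sum 43  ≤ 61 ✓
(5, 7, 6, 20, 14) → sum 52  ≤ 61 ✓
(7, 6, 20, 14, 7) → sum 54  ≤ 61 ✓
(6, 20, 14, 7, 19) → sum 66
(20, 14, 7, 19, 12) → sum 72
(14, 7, 19, 12, 10) → sum 62
(7, 19, 12, 10, 10) → sum 58  ≤ 61 ✓
10 windows satisfy the condition.

10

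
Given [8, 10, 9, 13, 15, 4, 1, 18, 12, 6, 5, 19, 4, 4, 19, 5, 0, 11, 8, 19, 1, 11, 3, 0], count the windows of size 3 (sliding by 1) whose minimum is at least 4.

12

8 10 9 → min 8  ≥ 4 ✓
10 9 13 → min 9  ≥ 4 ✓
9 13 15 → min 9  ≥ 4 ✓
13 15 4 → min 4  ≥ 4 ✓
15 4 1 → min 1
4 1 18 → min 1
1 18 12 → min 1
18 12 6 → min 6  ≥ 4 ✓
12 6 5 → min 5  ≥ 4 ✓
6 5 19 → min 5  ≥ 4 ✓
5 19 4 → min 4  ≥ 4 ✓
19 4 4 → min 4  ≥ 4 ✓
4 4 19 → min 4  ≥ 4 ✓
4 19 5 → min 4  ≥ 4 ✓
19 5 0 → min 0
5 0 11 → min 0
0 11 8 → min 0
11 8 19 → min 8  ≥ 4 ✓
8 19 1 → min 1
19 1 11 → min 1
1 11 3 → min 1
11 3 0 → min 0
12 windows satisfy the condition.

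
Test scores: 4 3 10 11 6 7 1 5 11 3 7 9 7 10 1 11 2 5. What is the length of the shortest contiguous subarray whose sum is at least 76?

11

Extend right; whenever the sum reaches 76, record the length and shrink from the left:
add 4: running sum 4 < 76
add 3: running sum 7 < 76
add 10: running sum 17 < 76
add 11: running sum 28 < 76
add 6: running sum 34 < 76
add 7: running sum 41 < 76
add 1: running sum 42 < 76
add 5: running sum 47 < 76
add 11: running sum 58 < 76
add 3: running sum 61 < 76
add 7: running sum 68 < 76
add 9: shortest ending here [4, 3, 10, 11, 6, 7, 1, 5, 11, 3, 7, 9] sum 77, len 12
add 7: shortest ending here [10, 11, 6, 7, 1, 5, 11, 3, 7, 9, 7] sum 77, len 11
add 10: shortest ending here [11, 6, 7, 1, 5, 11, 3, 7, 9, 7, 10] sum 77, len 11
add 1: shortest ending here [11, 6, 7, 1, 5, 11, 3, 7, 9, 7, 10, 1] sum 78, len 12
add 11: shortest ending here [6, 7, 1, 5, 11, 3, 7, 9, 7, 10, 1, 11] sum 78, len 12
add 2: shortest ending here [6, 7, 1, 5, 11, 3, 7, 9, 7, 10, 1, 11, 2] sum 80, len 13
add 5: shortest ending here [7, 1, 5, 11, 3, 7, 9, 7, 10, 1, 11, 2, 5] sum 79, len 13
Shortest qualifying length: 11.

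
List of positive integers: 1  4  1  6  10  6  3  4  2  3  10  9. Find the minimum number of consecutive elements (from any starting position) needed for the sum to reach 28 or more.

5

add 1: running sum 1 < 28
add 4: running sum 5 < 28
add 1: running sum 6 < 28
add 6: running sum 12 < 28
add 10: running sum 22 < 28
end 5: [1, 4, 1, 6, 10, 6] sum 28, len 6
end 6: [4, 1, 6, 10, 6, 3] sum 30, len 6
end 7: [6, 10, 6, 3, 4] sum 29, len 5
end 8: [6, 10, 6, 3, 4, 2] sum 31, len 6
end 9: [10, 6, 3, 4, 2, 3] sum 28, len 6
end 10: [6, 3, 4, 2, 3, 10] sum 28, len 6
end 11: [4, 2, 3, 10, 9] sum 28, len 5
Shortest qualifying length: 5.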